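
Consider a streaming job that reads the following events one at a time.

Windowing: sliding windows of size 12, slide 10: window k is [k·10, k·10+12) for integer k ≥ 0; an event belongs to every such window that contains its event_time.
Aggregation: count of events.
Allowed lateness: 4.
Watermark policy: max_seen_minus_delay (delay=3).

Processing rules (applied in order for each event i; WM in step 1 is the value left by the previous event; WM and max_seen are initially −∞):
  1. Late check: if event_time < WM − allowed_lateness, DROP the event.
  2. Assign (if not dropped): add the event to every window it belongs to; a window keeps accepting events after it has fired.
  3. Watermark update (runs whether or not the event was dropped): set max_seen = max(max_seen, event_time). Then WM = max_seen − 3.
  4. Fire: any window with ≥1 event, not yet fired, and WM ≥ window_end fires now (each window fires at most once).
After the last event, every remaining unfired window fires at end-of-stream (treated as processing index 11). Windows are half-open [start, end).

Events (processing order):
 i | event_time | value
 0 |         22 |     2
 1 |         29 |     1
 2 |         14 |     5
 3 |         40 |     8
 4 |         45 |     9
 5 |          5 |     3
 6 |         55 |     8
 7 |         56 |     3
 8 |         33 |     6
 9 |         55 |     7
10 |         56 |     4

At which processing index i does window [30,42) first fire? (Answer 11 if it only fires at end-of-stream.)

i=0 t=22 v=2: → [20,32); WM=19
i=1 t=29 v=1: → [20,32); WM=26
i=2 t=14 v=5: DROP (t<26-4); WM=26
i=3 t=40 v=8: → [40,52),[30,42); WM=37; [20,32) fires=2
i=4 t=45 v=9: → [40,52); WM=42; [30,42) fires=1
i=5 t=5 v=3: DROP (t<42-4); WM=42
i=6 t=55 v=8: → [50,62); WM=52; [40,52) fires=2
i=7 t=56 v=3: → [50,62); WM=53
i=8 t=33 v=6: DROP (t<53-4); WM=53
i=9 t=55 v=7: → [50,62); WM=53
i=10 t=56 v=4: → [50,62); WM=53

4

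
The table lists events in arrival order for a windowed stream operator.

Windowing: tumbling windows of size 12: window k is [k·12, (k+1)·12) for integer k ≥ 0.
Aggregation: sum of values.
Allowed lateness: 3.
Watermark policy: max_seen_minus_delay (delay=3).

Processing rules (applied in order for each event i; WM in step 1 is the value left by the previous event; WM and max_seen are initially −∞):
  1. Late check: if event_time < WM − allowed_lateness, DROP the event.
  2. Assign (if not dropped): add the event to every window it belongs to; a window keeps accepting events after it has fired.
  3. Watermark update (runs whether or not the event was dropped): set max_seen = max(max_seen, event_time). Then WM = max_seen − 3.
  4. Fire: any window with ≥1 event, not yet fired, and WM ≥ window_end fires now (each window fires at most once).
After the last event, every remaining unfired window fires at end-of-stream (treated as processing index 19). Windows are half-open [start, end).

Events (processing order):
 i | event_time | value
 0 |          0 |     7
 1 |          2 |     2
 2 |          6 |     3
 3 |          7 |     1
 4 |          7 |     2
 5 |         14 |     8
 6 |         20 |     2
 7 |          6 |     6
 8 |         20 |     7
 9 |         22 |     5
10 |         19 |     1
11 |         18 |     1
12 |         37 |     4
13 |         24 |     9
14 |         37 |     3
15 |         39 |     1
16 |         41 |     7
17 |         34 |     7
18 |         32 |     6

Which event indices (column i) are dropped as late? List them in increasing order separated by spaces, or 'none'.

7 13 17 18

i=0 t=0 v=7: → [0,12); WM=-3
i=1 t=2 v=2: → [0,12); WM=-1
i=2 t=6 v=3: → [0,12); WM=3
i=3 t=7 v=1: → [0,12); WM=4
i=4 t=7 v=2: → [0,12); WM=4
i=5 t=14 v=8: → [12,24); WM=11
i=6 t=20 v=2: → [12,24); WM=17; [0,12) fires=15
i=7 t=6 v=6: DROP (t<17-3); WM=17
i=8 t=20 v=7: → [12,24); WM=17
i=9 t=22 v=5: → [12,24); WM=19
i=10 t=19 v=1: → [12,24); WM=19
i=11 t=18 v=1: → [12,24); WM=19
i=12 t=37 v=4: → [36,48); WM=34; [12,24) fires=24
i=13 t=24 v=9: DROP (t<34-3); WM=34
i=14 t=37 v=3: → [36,48); WM=34
i=15 t=39 v=1: → [36,48); WM=36
i=16 t=41 v=7: → [36,48); WM=38
i=17 t=34 v=7: DROP (t<38-3); WM=38
i=18 t=32 v=6: DROP (t<38-3); WM=38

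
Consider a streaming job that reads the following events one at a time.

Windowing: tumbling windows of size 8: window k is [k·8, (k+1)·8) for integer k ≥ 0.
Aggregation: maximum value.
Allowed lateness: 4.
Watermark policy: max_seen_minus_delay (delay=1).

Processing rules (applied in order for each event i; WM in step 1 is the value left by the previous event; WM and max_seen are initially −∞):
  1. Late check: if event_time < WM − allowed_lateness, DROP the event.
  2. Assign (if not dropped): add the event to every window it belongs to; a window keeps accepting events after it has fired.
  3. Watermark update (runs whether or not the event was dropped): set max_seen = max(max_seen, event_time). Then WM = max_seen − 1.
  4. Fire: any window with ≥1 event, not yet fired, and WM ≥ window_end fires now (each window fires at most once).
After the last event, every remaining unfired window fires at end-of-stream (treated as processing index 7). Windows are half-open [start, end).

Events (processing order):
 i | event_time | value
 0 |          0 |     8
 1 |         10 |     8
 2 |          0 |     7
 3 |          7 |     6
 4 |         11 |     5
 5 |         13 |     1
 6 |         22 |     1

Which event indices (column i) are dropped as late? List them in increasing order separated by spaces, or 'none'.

i=0 t=0 v=8: → [0,8); WM=-1
i=1 t=10 v=8: → [8,16); WM=9; [0,8) fires=8
i=2 t=0 v=7: DROP (t<9-4); WM=9
i=3 t=7 v=6: → [0,8); WM=9
i=4 t=11 v=5: → [8,16); WM=10
i=5 t=13 v=1: → [8,16); WM=12
i=6 t=22 v=1: → [16,24); WM=21; [8,16) fires=8

2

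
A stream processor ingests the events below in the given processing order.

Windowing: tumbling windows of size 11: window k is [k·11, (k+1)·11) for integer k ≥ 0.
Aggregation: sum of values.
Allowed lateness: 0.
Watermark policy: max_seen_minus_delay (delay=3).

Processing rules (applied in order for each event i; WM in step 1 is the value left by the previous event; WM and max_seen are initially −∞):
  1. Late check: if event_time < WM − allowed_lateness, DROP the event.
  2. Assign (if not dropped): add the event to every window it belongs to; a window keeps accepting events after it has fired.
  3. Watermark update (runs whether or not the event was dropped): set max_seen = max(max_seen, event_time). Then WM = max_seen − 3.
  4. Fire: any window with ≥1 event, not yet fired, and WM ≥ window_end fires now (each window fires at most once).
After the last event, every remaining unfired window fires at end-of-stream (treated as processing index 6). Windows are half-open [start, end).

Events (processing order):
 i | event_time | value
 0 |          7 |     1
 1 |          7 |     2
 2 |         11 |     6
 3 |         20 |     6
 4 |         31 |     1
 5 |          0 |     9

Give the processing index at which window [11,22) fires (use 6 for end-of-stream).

i=0 t=7 v=1: → [0,11); WM=4
i=1 t=7 v=2: → [0,11); WM=4
i=2 t=11 v=6: → [11,22); WM=8
i=3 t=20 v=6: → [11,22); WM=17; [0,11) fires=3
i=4 t=31 v=1: → [22,33); WM=28; [11,22) fires=12
i=5 t=0 v=9: DROP (t<28-0); WM=28

4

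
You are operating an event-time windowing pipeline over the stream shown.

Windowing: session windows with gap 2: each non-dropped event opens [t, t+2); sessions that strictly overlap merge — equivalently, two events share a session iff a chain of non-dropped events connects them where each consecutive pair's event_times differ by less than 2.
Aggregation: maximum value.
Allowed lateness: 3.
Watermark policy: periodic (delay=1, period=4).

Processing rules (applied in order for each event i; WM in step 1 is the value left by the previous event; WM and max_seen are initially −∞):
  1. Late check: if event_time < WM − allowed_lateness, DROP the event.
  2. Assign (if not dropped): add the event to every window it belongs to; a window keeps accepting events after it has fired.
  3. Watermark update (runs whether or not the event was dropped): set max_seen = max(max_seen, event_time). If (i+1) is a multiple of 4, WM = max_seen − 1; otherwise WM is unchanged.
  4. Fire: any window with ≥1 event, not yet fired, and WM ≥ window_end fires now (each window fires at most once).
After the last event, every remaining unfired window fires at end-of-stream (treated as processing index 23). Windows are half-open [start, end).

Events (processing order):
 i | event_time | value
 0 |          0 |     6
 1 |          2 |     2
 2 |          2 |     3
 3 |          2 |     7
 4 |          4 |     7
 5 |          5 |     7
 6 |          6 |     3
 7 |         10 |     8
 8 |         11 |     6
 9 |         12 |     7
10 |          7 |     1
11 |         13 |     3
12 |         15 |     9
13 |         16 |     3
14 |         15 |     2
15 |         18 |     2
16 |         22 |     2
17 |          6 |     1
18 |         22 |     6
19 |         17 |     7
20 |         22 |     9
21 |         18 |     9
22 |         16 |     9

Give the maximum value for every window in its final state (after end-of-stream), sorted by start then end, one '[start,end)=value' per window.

i=0 t=0 v=6: → [0,2); WM=−∞
i=1 t=2 v=2: → [2,4); WM=−∞
i=2 t=2 v=3: → [2,4); WM=−∞
i=3 t=2 v=7: → [2,4); WM=1
i=4 t=4 v=7: → [4,6); WM=1
i=5 t=5 v=7: → [4,7); WM=1
i=6 t=6 v=3: → [4,8); WM=1
i=7 t=10 v=8: → [10,12); WM=9
i=8 t=11 v=6: → [10,13); WM=9
i=9 t=12 v=7: → [10,14); WM=9
i=10 t=7 v=1: → [4,9); WM=9
i=11 t=13 v=3: → [10,15); WM=12
i=12 t=15 v=9: → [15,17); WM=12
i=13 t=16 v=3: → [15,18); WM=12
i=14 t=15 v=2: → [15,18); WM=12
i=15 t=18 v=2: → [18,20); WM=17
i=16 t=22 v=2: → [22,24); WM=17
i=17 t=6 v=1: DROP (t<17-3); WM=17
i=18 t=22 v=6: → [22,24); WM=17
i=19 t=17 v=7: → [15,20); WM=21
i=20 t=22 v=9: → [22,24); WM=21
i=21 t=18 v=9: → [15,20); WM=21
i=22 t=16 v=9: DROP (t<21-3); WM=21

[0,2)=6 [2,4)=7 [4,9)=7 [10,15)=8 [15,20)=9 [22,24)=9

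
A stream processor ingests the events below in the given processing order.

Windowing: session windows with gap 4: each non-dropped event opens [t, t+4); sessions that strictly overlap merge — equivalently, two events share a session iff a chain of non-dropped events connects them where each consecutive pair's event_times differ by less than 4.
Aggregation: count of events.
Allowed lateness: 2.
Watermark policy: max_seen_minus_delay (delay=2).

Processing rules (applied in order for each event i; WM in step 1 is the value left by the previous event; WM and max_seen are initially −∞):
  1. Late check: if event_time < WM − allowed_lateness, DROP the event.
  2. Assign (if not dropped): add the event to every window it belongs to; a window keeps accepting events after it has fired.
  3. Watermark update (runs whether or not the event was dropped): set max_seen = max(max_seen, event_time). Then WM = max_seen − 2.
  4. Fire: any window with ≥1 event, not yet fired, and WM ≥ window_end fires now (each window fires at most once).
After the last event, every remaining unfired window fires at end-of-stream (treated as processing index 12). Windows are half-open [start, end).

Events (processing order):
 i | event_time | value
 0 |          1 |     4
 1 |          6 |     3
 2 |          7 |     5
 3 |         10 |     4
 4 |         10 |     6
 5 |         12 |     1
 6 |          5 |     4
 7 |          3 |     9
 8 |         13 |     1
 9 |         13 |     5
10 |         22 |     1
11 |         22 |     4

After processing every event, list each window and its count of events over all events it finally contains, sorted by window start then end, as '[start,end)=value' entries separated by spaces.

[1,5)=1 [6,17)=7 [22,26)=2

i=0 t=1 v=4: → [1,5); WM=-1
i=1 t=6 v=3: → [6,10); WM=4
i=2 t=7 v=5: → [6,11); WM=5
i=3 t=10 v=4: → [6,14); WM=8
i=4 t=10 v=6: → [6,14); WM=8
i=5 t=12 v=1: → [6,16); WM=10
i=6 t=5 v=4: DROP (t<10-2); WM=10
i=7 t=3 v=9: DROP (t<10-2); WM=10
i=8 t=13 v=1: → [6,17); WM=11
i=9 t=13 v=5: → [6,17); WM=11
i=10 t=22 v=1: → [22,26); WM=20
i=11 t=22 v=4: → [22,26); WM=20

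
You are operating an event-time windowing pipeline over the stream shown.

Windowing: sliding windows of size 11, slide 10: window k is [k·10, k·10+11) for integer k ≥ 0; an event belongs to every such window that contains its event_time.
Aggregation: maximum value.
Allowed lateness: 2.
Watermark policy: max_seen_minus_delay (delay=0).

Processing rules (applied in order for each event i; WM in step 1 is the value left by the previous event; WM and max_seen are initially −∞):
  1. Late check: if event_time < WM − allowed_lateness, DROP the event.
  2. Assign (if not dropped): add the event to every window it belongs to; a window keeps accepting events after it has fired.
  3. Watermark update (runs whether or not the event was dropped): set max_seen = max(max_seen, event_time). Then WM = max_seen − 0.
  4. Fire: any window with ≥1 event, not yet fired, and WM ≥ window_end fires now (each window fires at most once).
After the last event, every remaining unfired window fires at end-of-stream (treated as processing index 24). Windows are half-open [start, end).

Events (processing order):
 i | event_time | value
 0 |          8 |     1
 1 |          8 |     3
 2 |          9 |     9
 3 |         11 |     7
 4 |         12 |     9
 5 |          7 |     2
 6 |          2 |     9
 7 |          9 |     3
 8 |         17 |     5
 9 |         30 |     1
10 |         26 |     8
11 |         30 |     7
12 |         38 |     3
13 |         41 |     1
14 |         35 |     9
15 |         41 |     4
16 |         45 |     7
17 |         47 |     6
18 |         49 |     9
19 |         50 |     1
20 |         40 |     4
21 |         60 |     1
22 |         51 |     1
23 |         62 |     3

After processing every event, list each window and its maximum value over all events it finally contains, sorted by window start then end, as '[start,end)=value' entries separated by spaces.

i=0 t=8 v=1: → [0,11); WM=8
i=1 t=8 v=3: → [0,11); WM=8
i=2 t=9 v=9: → [0,11); WM=9
i=3 t=11 v=7: → [10,21); WM=11; [0,11) fires=9
i=4 t=12 v=9: → [10,21); WM=12
i=5 t=7 v=2: DROP (t<12-2); WM=12
i=6 t=2 v=9: DROP (t<12-2); WM=12
i=7 t=9 v=3: DROP (t<12-2); WM=12
i=8 t=17 v=5: → [10,21); WM=17
i=9 t=30 v=1: → [30,41),[20,31); WM=30; [10,21) fires=9
i=10 t=26 v=8: DROP (t<30-2); WM=30
i=11 t=30 v=7: → [30,41),[20,31); WM=30
i=12 t=38 v=3: → [30,41); WM=38; [20,31) fires=7
i=13 t=41 v=1: → [40,51); WM=41; [30,41) fires=7
i=14 t=35 v=9: DROP (t<41-2); WM=41
i=15 t=41 v=4: → [40,51); WM=41
i=16 t=45 v=7: → [40,51); WM=45
i=17 t=47 v=6: → [40,51); WM=47
i=18 t=49 v=9: → [40,51); WM=49
i=19 t=50 v=1: → [50,61),[40,51); WM=50
i=20 t=40 v=4: DROP (t<50-2); WM=50
i=21 t=60 v=1: → [60,71),[50,61); WM=60; [40,51) fires=9
i=22 t=51 v=1: DROP (t<60-2); WM=60
i=23 t=62 v=3: → [60,71); WM=62; [50,61) fires=1

[0,11)=9 [10,21)=9 [20,31)=7 [30,41)=7 [40,51)=9 [50,61)=1 [60,71)=3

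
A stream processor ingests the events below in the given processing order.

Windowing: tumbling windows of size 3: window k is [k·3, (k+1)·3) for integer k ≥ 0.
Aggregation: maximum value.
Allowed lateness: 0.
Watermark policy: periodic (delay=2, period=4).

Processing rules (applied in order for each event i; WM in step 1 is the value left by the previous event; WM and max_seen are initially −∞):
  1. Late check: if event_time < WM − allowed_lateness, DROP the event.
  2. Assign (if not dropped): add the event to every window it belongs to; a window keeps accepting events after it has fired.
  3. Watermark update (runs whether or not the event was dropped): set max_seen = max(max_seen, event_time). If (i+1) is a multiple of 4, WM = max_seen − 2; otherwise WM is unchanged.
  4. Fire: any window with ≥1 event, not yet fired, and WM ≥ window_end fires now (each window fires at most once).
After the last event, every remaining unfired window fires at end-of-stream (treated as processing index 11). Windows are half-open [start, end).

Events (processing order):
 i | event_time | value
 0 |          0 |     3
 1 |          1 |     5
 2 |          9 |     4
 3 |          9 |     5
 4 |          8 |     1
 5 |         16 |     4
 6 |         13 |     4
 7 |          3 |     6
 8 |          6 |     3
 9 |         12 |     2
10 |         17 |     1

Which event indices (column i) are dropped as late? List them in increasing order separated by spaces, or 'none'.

i=0 t=0 v=3: → [0,3); WM=−∞
i=1 t=1 v=5: → [0,3); WM=−∞
i=2 t=9 v=4: → [9,12); WM=−∞
i=3 t=9 v=5: → [9,12); WM=7; [0,3) fires=5
i=4 t=8 v=1: → [6,9); WM=7
i=5 t=16 v=4: → [15,18); WM=7
i=6 t=13 v=4: → [12,15); WM=7
i=7 t=3 v=6: DROP (t<7-0); WM=14; [6,9) fires=1 [9,12) fires=5
i=8 t=6 v=3: DROP (t<14-0); WM=14
i=9 t=12 v=2: DROP (t<14-0); WM=14
i=10 t=17 v=1: → [15,18); WM=14

7 8 9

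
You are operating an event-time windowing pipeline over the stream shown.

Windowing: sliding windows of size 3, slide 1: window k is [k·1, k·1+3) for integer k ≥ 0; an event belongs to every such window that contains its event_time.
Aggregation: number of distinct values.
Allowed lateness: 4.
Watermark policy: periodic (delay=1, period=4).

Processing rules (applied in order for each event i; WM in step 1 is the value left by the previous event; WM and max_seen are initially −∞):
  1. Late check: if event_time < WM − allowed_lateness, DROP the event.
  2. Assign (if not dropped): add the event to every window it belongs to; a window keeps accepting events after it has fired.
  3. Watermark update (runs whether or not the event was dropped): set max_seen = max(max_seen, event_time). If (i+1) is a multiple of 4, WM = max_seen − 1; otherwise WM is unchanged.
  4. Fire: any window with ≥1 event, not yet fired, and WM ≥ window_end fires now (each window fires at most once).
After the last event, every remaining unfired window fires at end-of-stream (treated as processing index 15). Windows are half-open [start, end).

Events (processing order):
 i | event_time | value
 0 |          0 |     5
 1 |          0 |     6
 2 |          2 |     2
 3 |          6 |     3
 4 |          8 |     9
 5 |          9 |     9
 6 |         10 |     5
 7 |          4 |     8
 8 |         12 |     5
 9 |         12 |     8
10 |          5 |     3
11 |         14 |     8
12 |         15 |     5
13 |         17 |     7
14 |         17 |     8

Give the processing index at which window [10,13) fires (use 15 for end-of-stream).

11

i=0 t=0 v=5: → [0,3); WM=−∞
i=1 t=0 v=6: → [0,3); WM=−∞
i=2 t=2 v=2: → [2,5),[1,4),[0,3); WM=−∞
i=3 t=6 v=3: → [6,9),[5,8),[4,7); WM=5; [0,3) fires=3 [1,4) fires=1 [2,5) fires=1
i=4 t=8 v=9: → [8,11),[7,10),[6,9); WM=5
i=5 t=9 v=9: → [9,12),[8,11),[7,10); WM=5
i=6 t=10 v=5: → [10,13),[9,12),[8,11); WM=5
i=7 t=4 v=8: → [4,7),[3,6),[2,5); WM=9; [3,6) fires=1 [4,7) fires=2 [5,8) fires=1 [6,9) fires=2
i=8 t=12 v=5: → [12,15),[11,14),[10,13); WM=9
i=9 t=12 v=8: → [12,15),[11,14),[10,13); WM=9
i=10 t=5 v=3: → [5,8),[4,7),[3,6); WM=9
i=11 t=14 v=8: → [14,17),[13,16),[12,15); WM=13; [7,10) fires=1 [8,11) fires=2 [9,12) fires=2 [10,13) fires=2
i=12 t=15 v=5: → [15,18),[14,17),[13,16); WM=13
i=13 t=17 v=7: → [17,20),[16,19),[15,18); WM=13
i=14 t=17 v=8: → [17,20),[16,19),[15,18); WM=13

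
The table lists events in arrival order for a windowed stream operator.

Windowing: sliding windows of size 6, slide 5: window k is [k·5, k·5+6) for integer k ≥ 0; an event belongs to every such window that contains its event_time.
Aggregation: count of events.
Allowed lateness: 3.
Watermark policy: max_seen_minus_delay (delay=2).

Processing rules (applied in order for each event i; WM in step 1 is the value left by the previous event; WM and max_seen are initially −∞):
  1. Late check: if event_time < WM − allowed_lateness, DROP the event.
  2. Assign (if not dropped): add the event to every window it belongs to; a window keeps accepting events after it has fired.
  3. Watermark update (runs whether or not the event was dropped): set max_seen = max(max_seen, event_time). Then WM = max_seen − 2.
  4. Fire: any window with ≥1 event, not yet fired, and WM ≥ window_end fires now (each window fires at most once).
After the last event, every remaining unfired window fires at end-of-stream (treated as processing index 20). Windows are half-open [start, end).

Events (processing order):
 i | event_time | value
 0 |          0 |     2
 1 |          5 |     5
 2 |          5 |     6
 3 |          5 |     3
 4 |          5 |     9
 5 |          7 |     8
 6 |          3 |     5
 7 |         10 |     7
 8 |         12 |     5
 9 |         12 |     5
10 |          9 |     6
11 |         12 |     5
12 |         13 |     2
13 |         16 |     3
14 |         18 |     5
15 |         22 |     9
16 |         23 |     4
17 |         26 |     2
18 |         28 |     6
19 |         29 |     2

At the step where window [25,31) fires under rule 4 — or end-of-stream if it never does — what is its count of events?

3

i=0 t=0 v=2: → [0,6); WM=-2
i=1 t=5 v=5: → [5,11),[0,6); WM=3
i=2 t=5 v=6: → [5,11),[0,6); WM=3
i=3 t=5 v=3: → [5,11),[0,6); WM=3
i=4 t=5 v=9: → [5,11),[0,6); WM=3
i=5 t=7 v=8: → [5,11); WM=5
i=6 t=3 v=5: → [0,6); WM=5
i=7 t=10 v=7: → [10,16),[5,11); WM=8; [0,6) fires=6
i=8 t=12 v=5: → [10,16); WM=10
i=9 t=12 v=5: → [10,16); WM=10
i=10 t=9 v=6: → [5,11); WM=10
i=11 t=12 v=5: → [10,16); WM=10
i=12 t=13 v=2: → [10,16); WM=11; [5,11) fires=7
i=13 t=16 v=3: → [15,21); WM=14
i=14 t=18 v=5: → [15,21); WM=16; [10,16) fires=5
i=15 t=22 v=9: → [20,26); WM=20
i=16 t=23 v=4: → [20,26); WM=21; [15,21) fires=2
i=17 t=26 v=2: → [25,31); WM=24
i=18 t=28 v=6: → [25,31); WM=26; [20,26) fires=2
i=19 t=29 v=2: → [25,31); WM=27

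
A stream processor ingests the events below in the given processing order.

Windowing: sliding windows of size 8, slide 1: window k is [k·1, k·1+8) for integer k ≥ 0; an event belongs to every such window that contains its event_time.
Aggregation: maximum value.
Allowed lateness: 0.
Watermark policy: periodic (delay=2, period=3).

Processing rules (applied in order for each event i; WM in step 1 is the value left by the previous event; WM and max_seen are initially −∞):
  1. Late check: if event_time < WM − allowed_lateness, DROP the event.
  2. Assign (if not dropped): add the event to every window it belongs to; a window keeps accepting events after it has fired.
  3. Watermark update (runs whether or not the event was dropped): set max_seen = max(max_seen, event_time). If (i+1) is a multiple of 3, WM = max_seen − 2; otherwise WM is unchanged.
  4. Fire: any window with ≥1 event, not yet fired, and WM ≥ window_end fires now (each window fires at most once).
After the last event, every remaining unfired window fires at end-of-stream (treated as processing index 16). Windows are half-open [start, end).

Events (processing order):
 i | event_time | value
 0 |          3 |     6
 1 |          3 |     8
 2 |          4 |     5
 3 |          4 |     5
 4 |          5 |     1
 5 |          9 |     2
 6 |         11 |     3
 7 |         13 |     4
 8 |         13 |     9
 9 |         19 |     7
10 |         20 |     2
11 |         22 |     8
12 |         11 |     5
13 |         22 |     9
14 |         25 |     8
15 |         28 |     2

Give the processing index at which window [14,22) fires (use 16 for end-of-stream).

i=0 t=3 v=6: → [3,11),[2,10),[1,9),[0,8); WM=−∞
i=1 t=3 v=8: → [3,11),[2,10),[1,9),[0,8); WM=−∞
i=2 t=4 v=5: → [4,12),[3,11),[2,10),[1,9),[0,8); WM=2
i=3 t=4 v=5: → [4,12),[3,11),[2,10),[1,9),[0,8); WM=2
i=4 t=5 v=1: → [5,13),[4,12),[3,11),[2,10),[1,9),[0,8); WM=2
i=5 t=9 v=2: → [9,17),[8,16),[7,15),[6,14),[5,13),[4,12),[3,11),[2,10); WM=7
i=6 t=11 v=3: → [11,19),[10,18),[9,17),[8,16),[7,15),[6,14),[5,13),[4,12); WM=7
i=7 t=13 v=4: → [13,21),[12,20),[11,19),[10,18),[9,17),[8,16),[7,15),[6,14); WM=7
i=8 t=13 v=9: → [13,21),[12,20),[11,19),[10,18),[9,17),[8,16),[7,15),[6,14); WM=11; [0,8) fires=8 [1,9) fires=8 [2,10) fires=8 [3,11) fires=8
i=9 t=19 v=7: → [19,27),[18,26),[17,25),[16,24),[15,23),[14,22),[13,21),[12,20); WM=11
i=10 t=20 v=2: → [20,28),[19,27),[18,26),[17,25),[16,24),[15,23),[14,22),[13,21); WM=11
i=11 t=22 v=8: → [22,30),[21,29),[20,28),[19,27),[18,26),[17,25),[16,24),[15,23); WM=20; [4,12) fires=5 [5,13) fires=3 [6,14) fires=9 [7,15) fires=9 [8,16) fires=9 [9,17) fires=9 [10,18) fires=9 [11,19) fires=9 [12,20) fires=9
i=12 t=11 v=5: DROP (t<20-0); WM=20
i=13 t=22 v=9: → [22,30),[21,29),[20,28),[19,27),[18,26),[17,25),[16,24),[15,23); WM=20
i=14 t=25 v=8: → [25,33),[24,32),[23,31),[22,30),[21,29),[20,28),[19,27),[18,26); WM=23; [13,21) fires=9 [14,22) fires=7 [15,23) fires=9
i=15 t=28 v=2: → [28,36),[27,35),[26,34),[25,33),[24,32),[23,31),[22,30),[21,29); WM=23

14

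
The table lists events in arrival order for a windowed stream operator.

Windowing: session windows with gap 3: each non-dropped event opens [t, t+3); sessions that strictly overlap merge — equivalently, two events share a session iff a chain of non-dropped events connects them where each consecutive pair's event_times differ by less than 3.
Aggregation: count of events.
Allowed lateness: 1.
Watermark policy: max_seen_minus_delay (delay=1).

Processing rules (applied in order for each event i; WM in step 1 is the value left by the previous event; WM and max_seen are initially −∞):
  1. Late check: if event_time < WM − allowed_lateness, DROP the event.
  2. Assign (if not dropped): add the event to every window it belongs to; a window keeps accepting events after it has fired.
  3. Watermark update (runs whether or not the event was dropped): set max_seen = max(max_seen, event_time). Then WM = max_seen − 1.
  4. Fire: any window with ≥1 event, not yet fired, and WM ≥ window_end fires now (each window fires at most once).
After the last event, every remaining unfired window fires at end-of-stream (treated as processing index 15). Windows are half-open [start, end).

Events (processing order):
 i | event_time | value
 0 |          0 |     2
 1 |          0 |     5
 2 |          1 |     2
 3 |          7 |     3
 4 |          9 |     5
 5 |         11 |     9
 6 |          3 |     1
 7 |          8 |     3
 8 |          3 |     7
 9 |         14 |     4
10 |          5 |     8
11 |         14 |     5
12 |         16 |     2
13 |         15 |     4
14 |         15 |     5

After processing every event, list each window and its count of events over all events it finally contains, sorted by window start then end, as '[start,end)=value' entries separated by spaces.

i=0 t=0 v=2: → [0,3); WM=-1
i=1 t=0 v=5: → [0,3); WM=-1
i=2 t=1 v=2: → [0,4); WM=0
i=3 t=7 v=3: → [7,10); WM=6
i=4 t=9 v=5: → [7,12); WM=8
i=5 t=11 v=9: → [7,14); WM=10
i=6 t=3 v=1: DROP (t<10-1); WM=10
i=7 t=8 v=3: DROP (t<10-1); WM=10
i=8 t=3 v=7: DROP (t<10-1); WM=10
i=9 t=14 v=4: → [14,17); WM=13
i=10 t=5 v=8: DROP (t<13-1); WM=13
i=11 t=14 v=5: → [14,17); WM=13
i=12 t=16 v=2: → [14,19); WM=15
i=13 t=15 v=4: → [14,19); WM=15
i=14 t=15 v=5: → [14,19); WM=15

[0,4)=3 [7,14)=3 [14,19)=5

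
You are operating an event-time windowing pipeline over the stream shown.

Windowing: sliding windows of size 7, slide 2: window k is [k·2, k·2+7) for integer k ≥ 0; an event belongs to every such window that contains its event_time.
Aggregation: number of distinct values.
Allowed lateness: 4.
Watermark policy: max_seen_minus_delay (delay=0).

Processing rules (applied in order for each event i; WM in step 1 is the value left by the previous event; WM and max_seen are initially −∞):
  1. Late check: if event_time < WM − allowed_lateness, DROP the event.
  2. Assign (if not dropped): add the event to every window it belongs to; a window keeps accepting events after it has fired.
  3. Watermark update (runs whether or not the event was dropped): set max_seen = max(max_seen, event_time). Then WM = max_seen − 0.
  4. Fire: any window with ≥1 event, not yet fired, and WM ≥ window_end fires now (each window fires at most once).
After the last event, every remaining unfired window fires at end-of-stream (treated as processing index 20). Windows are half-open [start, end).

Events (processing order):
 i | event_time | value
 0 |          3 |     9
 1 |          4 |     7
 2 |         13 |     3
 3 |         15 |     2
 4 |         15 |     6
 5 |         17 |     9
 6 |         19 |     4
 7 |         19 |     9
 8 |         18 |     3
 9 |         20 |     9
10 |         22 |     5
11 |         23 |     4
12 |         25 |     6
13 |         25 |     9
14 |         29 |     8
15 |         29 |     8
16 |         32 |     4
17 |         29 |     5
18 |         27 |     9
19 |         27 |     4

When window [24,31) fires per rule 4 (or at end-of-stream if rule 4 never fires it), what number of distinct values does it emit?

i=0 t=3 v=9: → [2,9),[0,7); WM=3
i=1 t=4 v=7: → [4,11),[2,9),[0,7); WM=4
i=2 t=13 v=3: → [12,19),[10,17),[8,15); WM=13; [0,7) fires=2 [2,9) fires=2 [4,11) fires=1
i=3 t=15 v=2: → [14,21),[12,19),[10,17); WM=15; [8,15) fires=1
i=4 t=15 v=6: → [14,21),[12,19),[10,17); WM=15
i=5 t=17 v=9: → [16,23),[14,21),[12,19); WM=17; [10,17) fires=3
i=6 t=19 v=4: → [18,25),[16,23),[14,21); WM=19; [12,19) fires=4
i=7 t=19 v=9: → [18,25),[16,23),[14,21); WM=19
i=8 t=18 v=3: → [18,25),[16,23),[14,21),[12,19); WM=19
i=9 t=20 v=9: → [20,27),[18,25),[16,23),[14,21); WM=20
i=10 t=22 v=5: → [22,29),[20,27),[18,25),[16,23); WM=22; [14,21) fires=5
i=11 t=23 v=4: → [22,29),[20,27),[18,25); WM=23; [16,23) fires=4
i=12 t=25 v=6: → [24,31),[22,29),[20,27); WM=25; [18,25) fires=4
i=13 t=25 v=9: → [24,31),[22,29),[20,27); WM=25
i=14 t=29 v=8: → [28,35),[26,33),[24,31); WM=29; [20,27) fires=4 [22,29) fires=4
i=15 t=29 v=8: → [28,35),[26,33),[24,31); WM=29
i=16 t=32 v=4: → [32,39),[30,37),[28,35),[26,33); WM=32; [24,31) fires=3
i=17 t=29 v=5: → [28,35),[26,33),[24,31); WM=32
i=18 t=27 v=9: DROP (t<32-4); WM=32
i=19 t=27 v=4: DROP (t<32-4); WM=32

3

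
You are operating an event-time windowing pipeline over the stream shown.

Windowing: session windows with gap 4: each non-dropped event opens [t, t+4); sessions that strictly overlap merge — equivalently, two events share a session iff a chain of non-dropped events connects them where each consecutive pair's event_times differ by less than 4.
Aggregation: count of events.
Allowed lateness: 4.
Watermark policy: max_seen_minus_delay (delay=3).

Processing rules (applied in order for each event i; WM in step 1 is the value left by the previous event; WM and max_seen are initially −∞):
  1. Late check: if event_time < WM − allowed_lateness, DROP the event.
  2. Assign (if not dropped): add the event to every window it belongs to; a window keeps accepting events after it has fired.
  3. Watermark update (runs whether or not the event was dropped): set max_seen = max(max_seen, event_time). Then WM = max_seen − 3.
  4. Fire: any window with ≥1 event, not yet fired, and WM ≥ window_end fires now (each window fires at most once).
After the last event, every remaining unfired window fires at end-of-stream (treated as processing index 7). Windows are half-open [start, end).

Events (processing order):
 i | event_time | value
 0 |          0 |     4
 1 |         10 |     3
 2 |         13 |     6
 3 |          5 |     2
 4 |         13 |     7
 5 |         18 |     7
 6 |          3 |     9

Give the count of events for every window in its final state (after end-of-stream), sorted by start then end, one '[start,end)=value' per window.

[0,4)=1 [10,17)=3 [18,22)=1

i=0 t=0 v=4: → [0,4); WM=-3
i=1 t=10 v=3: → [10,14); WM=7
i=2 t=13 v=6: → [10,17); WM=10
i=3 t=5 v=2: DROP (t<10-4); WM=10
i=4 t=13 v=7: → [10,17); WM=10
i=5 t=18 v=7: → [18,22); WM=15
i=6 t=3 v=9: DROP (t<15-4); WM=15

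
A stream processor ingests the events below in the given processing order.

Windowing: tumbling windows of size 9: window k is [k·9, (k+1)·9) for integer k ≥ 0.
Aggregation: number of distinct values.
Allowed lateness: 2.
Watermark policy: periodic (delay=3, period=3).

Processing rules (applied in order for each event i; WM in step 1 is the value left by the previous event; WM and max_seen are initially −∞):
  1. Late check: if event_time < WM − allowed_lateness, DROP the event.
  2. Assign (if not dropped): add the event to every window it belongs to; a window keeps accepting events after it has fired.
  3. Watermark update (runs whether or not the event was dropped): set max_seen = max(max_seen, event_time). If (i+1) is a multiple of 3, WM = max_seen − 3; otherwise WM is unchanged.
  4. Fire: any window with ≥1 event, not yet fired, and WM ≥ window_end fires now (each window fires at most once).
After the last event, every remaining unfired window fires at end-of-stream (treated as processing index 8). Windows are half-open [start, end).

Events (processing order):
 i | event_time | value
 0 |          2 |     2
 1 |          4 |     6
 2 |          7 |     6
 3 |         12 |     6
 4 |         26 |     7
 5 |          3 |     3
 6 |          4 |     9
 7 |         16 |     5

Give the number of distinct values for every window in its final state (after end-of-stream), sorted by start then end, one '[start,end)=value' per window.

[0,9)=3 [9,18)=1 [18,27)=1

i=0 t=2 v=2: → [0,9); WM=−∞
i=1 t=4 v=6: → [0,9); WM=−∞
i=2 t=7 v=6: → [0,9); WM=4
i=3 t=12 v=6: → [9,18); WM=4
i=4 t=26 v=7: → [18,27); WM=4
i=5 t=3 v=3: → [0,9); WM=23; [0,9) fires=3 [9,18) fires=1
i=6 t=4 v=9: DROP (t<23-2); WM=23
i=7 t=16 v=5: DROP (t<23-2); WM=23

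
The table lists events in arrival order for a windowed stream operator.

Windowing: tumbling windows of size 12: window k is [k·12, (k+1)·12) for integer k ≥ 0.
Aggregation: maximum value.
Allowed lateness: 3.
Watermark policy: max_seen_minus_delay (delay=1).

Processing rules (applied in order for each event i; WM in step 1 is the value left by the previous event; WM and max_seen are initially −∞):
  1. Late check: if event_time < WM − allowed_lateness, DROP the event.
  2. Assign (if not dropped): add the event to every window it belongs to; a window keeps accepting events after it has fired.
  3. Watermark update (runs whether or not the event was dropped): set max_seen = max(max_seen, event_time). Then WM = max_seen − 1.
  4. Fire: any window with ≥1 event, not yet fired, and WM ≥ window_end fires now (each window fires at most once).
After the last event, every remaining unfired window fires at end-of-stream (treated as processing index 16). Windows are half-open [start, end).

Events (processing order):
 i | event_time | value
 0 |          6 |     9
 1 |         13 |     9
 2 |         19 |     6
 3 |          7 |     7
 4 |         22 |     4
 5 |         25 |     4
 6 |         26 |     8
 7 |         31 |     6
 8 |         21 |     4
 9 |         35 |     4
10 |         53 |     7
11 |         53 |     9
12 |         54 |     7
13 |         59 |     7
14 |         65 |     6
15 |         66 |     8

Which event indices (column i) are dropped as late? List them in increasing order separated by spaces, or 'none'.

i=0 t=6 v=9: → [0,12); WM=5
i=1 t=13 v=9: → [12,24); WM=12; [0,12) fires=9
i=2 t=19 v=6: → [12,24); WM=18
i=3 t=7 v=7: DROP (t<18-3); WM=18
i=4 t=22 v=4: → [12,24); WM=21
i=5 t=25 v=4: → [24,36); WM=24; [12,24) fires=9
i=6 t=26 v=8: → [24,36); WM=25
i=7 t=31 v=6: → [24,36); WM=30
i=8 t=21 v=4: DROP (t<30-3); WM=30
i=9 t=35 v=4: → [24,36); WM=34
i=10 t=53 v=7: → [48,60); WM=52; [24,36) fires=8
i=11 t=53 v=9: → [48,60); WM=52
i=12 t=54 v=7: → [48,60); WM=53
i=13 t=59 v=7: → [48,60); WM=58
i=14 t=65 v=6: → [60,72); WM=64; [48,60) fires=9
i=15 t=66 v=8: → [60,72); WM=65

3 8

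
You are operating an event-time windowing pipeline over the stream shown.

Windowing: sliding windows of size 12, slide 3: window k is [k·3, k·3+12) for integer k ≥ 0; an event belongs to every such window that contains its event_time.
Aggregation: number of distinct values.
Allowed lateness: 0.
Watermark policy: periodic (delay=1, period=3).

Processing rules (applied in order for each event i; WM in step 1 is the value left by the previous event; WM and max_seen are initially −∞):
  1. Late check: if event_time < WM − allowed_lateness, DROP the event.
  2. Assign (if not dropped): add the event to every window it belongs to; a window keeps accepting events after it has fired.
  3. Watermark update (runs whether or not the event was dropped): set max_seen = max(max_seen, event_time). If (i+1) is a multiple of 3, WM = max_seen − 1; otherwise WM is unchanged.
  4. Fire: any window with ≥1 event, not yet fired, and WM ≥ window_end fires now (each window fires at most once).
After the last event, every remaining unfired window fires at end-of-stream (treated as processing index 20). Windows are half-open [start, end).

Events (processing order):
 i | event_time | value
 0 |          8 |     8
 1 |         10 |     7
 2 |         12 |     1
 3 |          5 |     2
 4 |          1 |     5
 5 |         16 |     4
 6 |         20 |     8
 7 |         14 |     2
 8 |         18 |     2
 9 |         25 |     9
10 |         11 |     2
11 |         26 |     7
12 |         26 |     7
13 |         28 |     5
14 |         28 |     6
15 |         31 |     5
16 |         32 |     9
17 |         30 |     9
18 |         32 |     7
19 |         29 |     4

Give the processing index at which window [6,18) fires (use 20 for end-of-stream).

i=0 t=8 v=8: → [6,18),[3,15),[0,12); WM=−∞
i=1 t=10 v=7: → [9,21),[6,18),[3,15),[0,12); WM=−∞
i=2 t=12 v=1: → [12,24),[9,21),[6,18),[3,15); WM=11
i=3 t=5 v=2: DROP (t<11-0); WM=11
i=4 t=1 v=5: DROP (t<11-0); WM=11
i=5 t=16 v=4: → [15,27),[12,24),[9,21),[6,18); WM=15; [0,12) fires=2 [3,15) fires=3
i=6 t=20 v=8: → [18,30),[15,27),[12,24),[9,21); WM=15
i=7 t=14 v=2: DROP (t<15-0); WM=15
i=8 t=18 v=2: → [18,30),[15,27),[12,24),[9,21); WM=19; [6,18) fires=4
i=9 t=25 v=9: → [24,36),[21,33),[18,30),[15,27); WM=19
i=10 t=11 v=2: DROP (t<19-0); WM=19
i=11 t=26 v=7: → [24,36),[21,33),[18,30),[15,27); WM=25; [9,21) fires=5 [12,24) fires=4
i=12 t=26 v=7: → [24,36),[21,33),[18,30),[15,27); WM=25
i=13 t=28 v=5: → [27,39),[24,36),[21,33),[18,30); WM=25
i=14 t=28 v=6: → [27,39),[24,36),[21,33),[18,30); WM=27; [15,27) fires=5
i=15 t=31 v=5: → [30,42),[27,39),[24,36),[21,33); WM=27
i=16 t=32 v=9: → [30,42),[27,39),[24,36),[21,33); WM=27
i=17 t=30 v=9: → [30,42),[27,39),[24,36),[21,33); WM=31; [18,30) fires=6
i=18 t=32 v=7: → [30,42),[27,39),[24,36),[21,33); WM=31
i=19 t=29 v=4: DROP (t<31-0); WM=31

8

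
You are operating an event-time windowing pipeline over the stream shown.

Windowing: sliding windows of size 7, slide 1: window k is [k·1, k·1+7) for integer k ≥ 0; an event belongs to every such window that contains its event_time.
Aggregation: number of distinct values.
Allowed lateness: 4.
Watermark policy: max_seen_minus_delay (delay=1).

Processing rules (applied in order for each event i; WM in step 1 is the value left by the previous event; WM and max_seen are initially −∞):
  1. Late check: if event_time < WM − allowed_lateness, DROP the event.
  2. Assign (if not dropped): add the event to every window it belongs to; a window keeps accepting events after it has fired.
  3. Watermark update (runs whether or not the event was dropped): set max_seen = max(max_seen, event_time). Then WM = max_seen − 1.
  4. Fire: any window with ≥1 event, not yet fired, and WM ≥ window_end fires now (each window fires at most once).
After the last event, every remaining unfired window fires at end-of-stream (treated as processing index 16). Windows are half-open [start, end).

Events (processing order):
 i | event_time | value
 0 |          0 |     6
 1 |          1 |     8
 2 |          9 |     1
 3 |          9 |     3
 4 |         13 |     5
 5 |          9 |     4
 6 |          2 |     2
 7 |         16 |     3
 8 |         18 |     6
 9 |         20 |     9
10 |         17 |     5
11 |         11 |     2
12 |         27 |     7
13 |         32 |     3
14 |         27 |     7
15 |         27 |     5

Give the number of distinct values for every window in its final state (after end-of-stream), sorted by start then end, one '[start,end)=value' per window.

[0,7)=2 [1,8)=1 [3,10)=3 [4,11)=3 [5,12)=3 [6,13)=3 [7,14)=4 [8,15)=4 [9,16)=4 [10,17)=2 [11,18)=2 [12,19)=3 [13,20)=3 [14,21)=4 [15,22)=4 [16,23)=4 [17,24)=3 [18,25)=2 [19,26)=1 [20,27)=1 [21,28)=2 [22,29)=2 [23,30)=2 [24,31)=2 [25,32)=2 [26,33)=3 [27,34)=3 [28,35)=1 [29,36)=1 [30,37)=1 [31,38)=1 [32,39)=1

i=0 t=0 v=6: → [0,7); WM=-1
i=1 t=1 v=8: → [1,8),[0,7); WM=0
i=2 t=9 v=1: → [9,16),[8,15),[7,14),[6,13),[5,12),[4,11),[3,10); WM=8; [0,7) fires=2 [1,8) fires=1
i=3 t=9 v=3: → [9,16),[8,15),[7,14),[6,13),[5,12),[4,11),[3,10); WM=8
i=4 t=13 v=5: → [13,20),[12,19),[11,18),[10,17),[9,16),[8,15),[7,14); WM=12; [3,10) fires=2 [4,11) fires=2 [5,12) fires=2
i=5 t=9 v=4: → [9,16),[8,15),[7,14),[6,13),[5,12),[4,11),[3,10); WM=12
i=6 t=2 v=2: DROP (t<12-4); WM=12
i=7 t=16 v=3: → [16,23),[15,22),[14,21),[13,20),[12,19),[11,18),[10,17); WM=15; [6,13) fires=3 [7,14) fires=4 [8,15) fires=4
i=8 t=18 v=6: → [18,25),[17,24),[16,23),[15,22),[14,21),[13,20),[12,19); WM=17; [9,16) fires=4 [10,17) fires=2
i=9 t=20 v=9: → [20,27),[19,26),[18,25),[17,24),[16,23),[15,22),[14,21); WM=19; [11,18) fires=2 [12,19) fires=3
i=10 t=17 v=5: → [17,24),[16,23),[15,22),[14,21),[13,20),[12,19),[11,18); WM=19
i=11 t=11 v=2: DROP (t<19-4); WM=19
i=12 t=27 v=7: → [27,34),[26,33),[25,32),[24,31),[23,30),[22,29),[21,28); WM=26; [13,20) fires=3 [14,21) fires=4 [15,22) fires=4 [16,23) fires=4 [17,24) fires=3 [18,25) fires=2 [19,26) fires=1
i=13 t=32 v=3: → [32,39),[31,38),[30,37),[29,36),[28,35),[27,34),[26,33); WM=31; [20,27) fires=1 [21,28) fires=1 [22,29) fires=1 [23,30) fires=1 [24,31) fires=1
i=14 t=27 v=7: → [27,34),[26,33),[25,32),[24,31),[23,30),[22,29),[21,28); WM=31
i=15 t=27 v=5: → [27,34),[26,33),[25,32),[24,31),[23,30),[22,29),[21,28); WM=31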